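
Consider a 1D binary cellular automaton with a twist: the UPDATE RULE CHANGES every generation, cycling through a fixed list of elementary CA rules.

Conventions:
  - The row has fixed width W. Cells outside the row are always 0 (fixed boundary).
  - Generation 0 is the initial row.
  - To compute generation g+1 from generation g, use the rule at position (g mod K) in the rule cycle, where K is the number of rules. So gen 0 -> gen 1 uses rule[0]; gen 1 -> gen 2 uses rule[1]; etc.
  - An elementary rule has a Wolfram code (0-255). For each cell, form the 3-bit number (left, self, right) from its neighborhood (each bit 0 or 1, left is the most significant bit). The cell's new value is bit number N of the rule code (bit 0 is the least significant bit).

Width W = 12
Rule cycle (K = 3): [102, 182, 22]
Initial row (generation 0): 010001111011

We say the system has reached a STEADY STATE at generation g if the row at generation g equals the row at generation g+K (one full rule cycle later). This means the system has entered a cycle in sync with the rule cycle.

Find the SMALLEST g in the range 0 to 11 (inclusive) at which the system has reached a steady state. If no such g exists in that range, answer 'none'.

Answer: none

Derivation:
Gen 0: 010001111011
Gen 1 (rule 102): 110010001101
Gen 2 (rule 182): 001111010011
Gen 3 (rule 22): 010000011100
Gen 4 (rule 102): 110000100100
Gen 5 (rule 182): 001001111110
Gen 6 (rule 22): 011110000001
Gen 7 (rule 102): 100010000011
Gen 8 (rule 182): 110111000100
Gen 9 (rule 22): 000000101110
Gen 10 (rule 102): 000001110010
Gen 11 (rule 182): 000010101111
Gen 12 (rule 22): 000110100000
Gen 13 (rule 102): 001011100000
Gen 14 (rule 182): 011101010000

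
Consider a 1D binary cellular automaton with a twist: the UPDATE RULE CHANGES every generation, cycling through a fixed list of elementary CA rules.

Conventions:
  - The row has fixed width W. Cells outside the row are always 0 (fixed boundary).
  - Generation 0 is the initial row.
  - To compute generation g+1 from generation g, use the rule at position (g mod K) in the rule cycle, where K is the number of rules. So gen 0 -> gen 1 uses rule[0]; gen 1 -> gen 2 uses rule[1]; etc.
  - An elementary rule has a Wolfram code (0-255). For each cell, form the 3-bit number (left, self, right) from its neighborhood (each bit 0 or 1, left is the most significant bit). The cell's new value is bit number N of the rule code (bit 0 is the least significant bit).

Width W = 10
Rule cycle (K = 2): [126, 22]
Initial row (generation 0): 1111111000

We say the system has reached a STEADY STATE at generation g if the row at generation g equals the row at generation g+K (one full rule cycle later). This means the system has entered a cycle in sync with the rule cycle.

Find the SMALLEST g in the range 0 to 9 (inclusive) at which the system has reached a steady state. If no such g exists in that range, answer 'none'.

Answer: 4

Derivation:
Gen 0: 1111111000
Gen 1 (rule 126): 1000001100
Gen 2 (rule 22): 1100010010
Gen 3 (rule 126): 1110111111
Gen 4 (rule 22): 0000000000
Gen 5 (rule 126): 0000000000
Gen 6 (rule 22): 0000000000
Gen 7 (rule 126): 0000000000
Gen 8 (rule 22): 0000000000
Gen 9 (rule 126): 0000000000
Gen 10 (rule 22): 0000000000
Gen 11 (rule 126): 0000000000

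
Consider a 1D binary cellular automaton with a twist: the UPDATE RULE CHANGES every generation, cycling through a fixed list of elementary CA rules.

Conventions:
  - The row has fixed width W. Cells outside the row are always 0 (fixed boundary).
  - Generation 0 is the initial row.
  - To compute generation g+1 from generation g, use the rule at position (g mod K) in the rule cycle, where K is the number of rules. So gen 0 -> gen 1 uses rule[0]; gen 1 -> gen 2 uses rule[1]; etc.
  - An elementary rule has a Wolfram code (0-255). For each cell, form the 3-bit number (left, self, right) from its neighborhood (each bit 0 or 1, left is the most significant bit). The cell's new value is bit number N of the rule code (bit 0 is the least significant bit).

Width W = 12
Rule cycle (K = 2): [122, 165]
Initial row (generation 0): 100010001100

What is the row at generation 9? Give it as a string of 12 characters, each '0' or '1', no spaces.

Answer: 010100011110

Derivation:
Gen 0: 100010001100
Gen 1 (rule 122): 010101011110
Gen 2 (rule 165): 011111101100
Gen 3 (rule 122): 110000111110
Gen 4 (rule 165): 000110011100
Gen 5 (rule 122): 001111110110
Gen 6 (rule 165): 100111101000
Gen 7 (rule 122): 011100110100
Gen 8 (rule 165): 001000001101
Gen 9 (rule 122): 010100011110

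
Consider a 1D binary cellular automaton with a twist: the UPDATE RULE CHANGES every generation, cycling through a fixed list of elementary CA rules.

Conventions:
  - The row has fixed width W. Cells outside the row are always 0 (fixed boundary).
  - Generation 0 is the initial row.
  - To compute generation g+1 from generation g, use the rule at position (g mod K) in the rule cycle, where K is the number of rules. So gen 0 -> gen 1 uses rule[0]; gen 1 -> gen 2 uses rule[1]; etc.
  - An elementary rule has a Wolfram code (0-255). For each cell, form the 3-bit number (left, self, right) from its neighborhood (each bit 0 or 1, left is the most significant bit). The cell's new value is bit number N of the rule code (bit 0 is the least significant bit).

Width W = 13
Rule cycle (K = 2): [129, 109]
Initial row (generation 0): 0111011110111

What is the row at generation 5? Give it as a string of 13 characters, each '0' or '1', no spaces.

Gen 0: 0111011110111
Gen 1 (rule 129): 0010001100010
Gen 2 (rule 109): 1010101101010
Gen 3 (rule 129): 0000000000000
Gen 4 (rule 109): 1111111111111
Gen 5 (rule 129): 0111111111110

Answer: 0111111111110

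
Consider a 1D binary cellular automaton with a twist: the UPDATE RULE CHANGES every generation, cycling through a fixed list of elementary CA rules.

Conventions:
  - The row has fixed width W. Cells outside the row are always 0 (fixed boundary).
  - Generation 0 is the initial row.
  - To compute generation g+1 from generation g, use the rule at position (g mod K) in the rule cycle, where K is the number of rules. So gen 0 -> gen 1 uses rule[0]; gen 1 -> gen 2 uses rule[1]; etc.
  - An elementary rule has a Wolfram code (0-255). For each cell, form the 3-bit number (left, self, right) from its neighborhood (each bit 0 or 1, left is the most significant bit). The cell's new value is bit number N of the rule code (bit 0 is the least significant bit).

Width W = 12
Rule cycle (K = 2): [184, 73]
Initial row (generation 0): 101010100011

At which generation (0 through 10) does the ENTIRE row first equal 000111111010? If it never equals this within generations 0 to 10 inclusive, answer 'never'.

Gen 0: 101010100011
Gen 1 (rule 184): 010101010010
Gen 2 (rule 73): 000000000000
Gen 3 (rule 184): 000000000000
Gen 4 (rule 73): 111111111111
Gen 5 (rule 184): 111111111110
Gen 6 (rule 73): 100000000010
Gen 7 (rule 184): 010000000001
Gen 8 (rule 73): 000111111100
Gen 9 (rule 184): 000111111010
Gen 10 (rule 73): 110100001000

Answer: 9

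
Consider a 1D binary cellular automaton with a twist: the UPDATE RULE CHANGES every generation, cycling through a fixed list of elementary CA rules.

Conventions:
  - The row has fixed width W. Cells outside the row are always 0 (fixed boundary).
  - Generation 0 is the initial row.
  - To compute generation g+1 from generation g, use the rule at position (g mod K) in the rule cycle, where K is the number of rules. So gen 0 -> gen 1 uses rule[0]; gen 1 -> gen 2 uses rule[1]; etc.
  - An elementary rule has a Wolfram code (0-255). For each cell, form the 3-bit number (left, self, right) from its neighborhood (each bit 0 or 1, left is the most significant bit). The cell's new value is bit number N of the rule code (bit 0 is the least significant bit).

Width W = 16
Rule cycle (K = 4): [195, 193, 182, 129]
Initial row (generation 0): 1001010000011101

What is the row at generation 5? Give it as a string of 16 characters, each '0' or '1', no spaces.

Gen 0: 1001010000011101
Gen 1 (rule 195): 0010000111101100
Gen 2 (rule 193): 1000110011100101
Gen 3 (rule 182): 1101001101011111
Gen 4 (rule 129): 0000000000001110
Gen 5 (rule 195): 1111111111110110

Answer: 1111111111110110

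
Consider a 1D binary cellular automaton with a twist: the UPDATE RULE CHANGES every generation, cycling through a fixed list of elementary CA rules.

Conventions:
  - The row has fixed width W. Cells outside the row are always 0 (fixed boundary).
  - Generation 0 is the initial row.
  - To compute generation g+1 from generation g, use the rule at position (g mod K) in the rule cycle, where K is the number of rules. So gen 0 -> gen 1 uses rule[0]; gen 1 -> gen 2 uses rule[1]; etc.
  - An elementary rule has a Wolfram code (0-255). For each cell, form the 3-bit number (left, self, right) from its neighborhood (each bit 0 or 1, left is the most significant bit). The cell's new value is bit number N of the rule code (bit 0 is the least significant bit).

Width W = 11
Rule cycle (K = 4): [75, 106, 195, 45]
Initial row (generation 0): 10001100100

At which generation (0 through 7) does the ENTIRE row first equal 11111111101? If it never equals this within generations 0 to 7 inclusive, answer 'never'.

Gen 0: 10001100100
Gen 1 (rule 75): 00111101001
Gen 2 (rule 106): 01100110010
Gen 3 (rule 195): 10101010100
Gen 4 (rule 45): 11111111101
Gen 5 (rule 75): 10000000100
Gen 6 (rule 106): 00000001000
Gen 7 (rule 195): 11111110011

Answer: 4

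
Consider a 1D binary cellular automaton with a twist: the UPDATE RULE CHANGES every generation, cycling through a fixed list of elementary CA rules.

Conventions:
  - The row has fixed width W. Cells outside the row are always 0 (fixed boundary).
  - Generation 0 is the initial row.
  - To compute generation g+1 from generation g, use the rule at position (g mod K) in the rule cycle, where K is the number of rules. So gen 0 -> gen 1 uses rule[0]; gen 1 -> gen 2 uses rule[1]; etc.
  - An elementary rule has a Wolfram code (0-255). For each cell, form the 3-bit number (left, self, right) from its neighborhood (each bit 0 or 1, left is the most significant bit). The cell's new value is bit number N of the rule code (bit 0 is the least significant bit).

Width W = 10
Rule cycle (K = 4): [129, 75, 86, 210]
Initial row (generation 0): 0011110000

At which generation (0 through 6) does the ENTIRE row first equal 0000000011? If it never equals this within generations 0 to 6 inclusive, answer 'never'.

Answer: 5

Derivation:
Gen 0: 0011110000
Gen 1 (rule 129): 1001100111
Gen 2 (rule 75): 0011101101
Gen 3 (rule 86): 0100100101
Gen 4 (rule 210): 1011011000
Gen 5 (rule 129): 0000000011
Gen 6 (rule 75): 1111111111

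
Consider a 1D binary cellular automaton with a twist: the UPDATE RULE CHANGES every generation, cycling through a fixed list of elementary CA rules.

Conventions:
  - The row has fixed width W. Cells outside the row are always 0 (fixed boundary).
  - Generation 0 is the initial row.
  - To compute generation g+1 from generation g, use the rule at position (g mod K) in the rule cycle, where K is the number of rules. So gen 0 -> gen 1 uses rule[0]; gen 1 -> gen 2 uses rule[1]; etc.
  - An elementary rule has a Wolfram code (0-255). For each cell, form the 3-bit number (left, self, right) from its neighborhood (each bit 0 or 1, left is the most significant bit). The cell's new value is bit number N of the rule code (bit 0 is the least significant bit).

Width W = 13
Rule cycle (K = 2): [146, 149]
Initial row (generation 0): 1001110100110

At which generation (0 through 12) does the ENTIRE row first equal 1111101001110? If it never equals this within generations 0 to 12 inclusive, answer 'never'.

Answer: never

Derivation:
Gen 0: 1001110100110
Gen 1 (rule 146): 0110100011001
Gen 2 (rule 149): 0000111000101
Gen 3 (rule 146): 0001010101000
Gen 4 (rule 149): 1101010101111
Gen 5 (rule 146): 0000000000110
Gen 6 (rule 149): 1111111110001
Gen 7 (rule 146): 0111111101010
Gen 8 (rule 149): 0011111001011
Gen 9 (rule 146): 0101110110000
Gen 10 (rule 149): 0100100001111
Gen 11 (rule 146): 1011010010110
Gen 12 (rule 149): 1000011010001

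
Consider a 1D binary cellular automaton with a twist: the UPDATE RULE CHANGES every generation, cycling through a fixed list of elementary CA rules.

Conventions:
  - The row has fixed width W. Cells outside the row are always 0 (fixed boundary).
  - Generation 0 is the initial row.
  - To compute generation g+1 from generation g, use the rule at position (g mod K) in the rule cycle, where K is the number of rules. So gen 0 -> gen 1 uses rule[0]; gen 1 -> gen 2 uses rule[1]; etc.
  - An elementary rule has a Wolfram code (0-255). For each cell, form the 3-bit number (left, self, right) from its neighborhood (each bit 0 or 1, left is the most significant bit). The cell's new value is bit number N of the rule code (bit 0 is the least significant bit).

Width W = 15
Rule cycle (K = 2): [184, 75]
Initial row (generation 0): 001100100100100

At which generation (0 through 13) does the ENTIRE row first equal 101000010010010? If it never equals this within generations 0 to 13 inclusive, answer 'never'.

Answer: 3

Derivation:
Gen 0: 001100100100100
Gen 1 (rule 184): 001010010010010
Gen 2 (rule 75): 110000100100100
Gen 3 (rule 184): 101000010010010
Gen 4 (rule 75): 000011100100100
Gen 5 (rule 184): 000011010010010
Gen 6 (rule 75): 111111000100100
Gen 7 (rule 184): 111110100010010
Gen 8 (rule 75): 100010001100100
Gen 9 (rule 184): 010001001010010
Gen 10 (rule 75): 100110010000100
Gen 11 (rule 184): 010101001000010
Gen 12 (rule 75): 100000010011100
Gen 13 (rule 184): 010000001011010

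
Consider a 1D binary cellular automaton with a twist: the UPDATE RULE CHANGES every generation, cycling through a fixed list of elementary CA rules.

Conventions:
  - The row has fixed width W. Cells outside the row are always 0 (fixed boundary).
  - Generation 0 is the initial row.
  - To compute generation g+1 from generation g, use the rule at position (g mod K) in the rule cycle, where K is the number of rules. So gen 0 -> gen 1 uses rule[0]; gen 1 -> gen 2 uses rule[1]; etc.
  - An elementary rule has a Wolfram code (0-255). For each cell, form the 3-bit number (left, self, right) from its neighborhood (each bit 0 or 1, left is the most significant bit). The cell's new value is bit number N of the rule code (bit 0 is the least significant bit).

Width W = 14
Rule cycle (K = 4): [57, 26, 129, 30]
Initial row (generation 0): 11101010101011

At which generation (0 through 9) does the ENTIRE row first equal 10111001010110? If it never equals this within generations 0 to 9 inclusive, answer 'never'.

Answer: never

Derivation:
Gen 0: 11101010101011
Gen 1 (rule 57): 10010101010110
Gen 2 (rule 26): 01100000000101
Gen 3 (rule 129): 00001111110000
Gen 4 (rule 30): 00011000001000
Gen 5 (rule 57): 11010111100111
Gen 6 (rule 26): 10000100011100
Gen 7 (rule 129): 00110001001001
Gen 8 (rule 30): 01101011111111
Gen 9 (rule 57): 01010110000000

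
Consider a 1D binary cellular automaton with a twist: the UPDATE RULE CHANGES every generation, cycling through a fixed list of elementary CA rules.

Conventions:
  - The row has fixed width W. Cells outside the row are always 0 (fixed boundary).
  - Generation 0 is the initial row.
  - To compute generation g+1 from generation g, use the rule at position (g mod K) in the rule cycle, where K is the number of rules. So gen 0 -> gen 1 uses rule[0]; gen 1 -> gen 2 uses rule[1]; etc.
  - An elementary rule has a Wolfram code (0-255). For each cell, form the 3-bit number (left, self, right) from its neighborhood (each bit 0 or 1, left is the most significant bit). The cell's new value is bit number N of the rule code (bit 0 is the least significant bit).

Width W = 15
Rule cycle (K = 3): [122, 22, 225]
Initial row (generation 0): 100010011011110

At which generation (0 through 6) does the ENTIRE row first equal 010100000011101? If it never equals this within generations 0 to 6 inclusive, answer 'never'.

Answer: never

Derivation:
Gen 0: 100010011011110
Gen 1 (rule 122): 010101111110011
Gen 2 (rule 22): 110100000001100
Gen 3 (rule 225): 011001111100101
Gen 4 (rule 122): 111111000111010
Gen 5 (rule 22): 000000101000011
Gen 6 (rule 225): 111110010011001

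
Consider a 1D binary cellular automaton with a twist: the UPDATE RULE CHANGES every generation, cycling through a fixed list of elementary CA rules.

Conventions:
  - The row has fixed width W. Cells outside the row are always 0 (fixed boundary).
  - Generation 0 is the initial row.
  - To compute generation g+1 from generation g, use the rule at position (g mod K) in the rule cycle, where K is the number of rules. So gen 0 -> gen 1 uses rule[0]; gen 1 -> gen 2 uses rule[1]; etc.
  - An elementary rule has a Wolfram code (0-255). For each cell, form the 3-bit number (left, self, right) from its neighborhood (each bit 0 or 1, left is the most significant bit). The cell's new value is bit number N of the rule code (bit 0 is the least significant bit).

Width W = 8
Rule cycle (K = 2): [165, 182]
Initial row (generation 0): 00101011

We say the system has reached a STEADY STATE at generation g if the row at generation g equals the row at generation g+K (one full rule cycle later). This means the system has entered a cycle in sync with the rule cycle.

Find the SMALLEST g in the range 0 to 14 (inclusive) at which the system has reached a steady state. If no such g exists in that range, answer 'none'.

Gen 0: 00101011
Gen 1 (rule 165): 10111100
Gen 2 (rule 182): 11011010
Gen 3 (rule 165): 00100110
Gen 4 (rule 182): 01111001
Gen 5 (rule 165): 00110001
Gen 6 (rule 182): 01001011
Gen 7 (rule 165): 01001100
Gen 8 (rule 182): 11110010
Gen 9 (rule 165): 01100010
Gen 10 (rule 182): 10010111
Gen 11 (rule 165): 10011010
Gen 12 (rule 182): 11100111
Gen 13 (rule 165): 01000010
Gen 14 (rule 182): 11100111
Gen 15 (rule 165): 01000010
Gen 16 (rule 182): 11100111

Answer: 12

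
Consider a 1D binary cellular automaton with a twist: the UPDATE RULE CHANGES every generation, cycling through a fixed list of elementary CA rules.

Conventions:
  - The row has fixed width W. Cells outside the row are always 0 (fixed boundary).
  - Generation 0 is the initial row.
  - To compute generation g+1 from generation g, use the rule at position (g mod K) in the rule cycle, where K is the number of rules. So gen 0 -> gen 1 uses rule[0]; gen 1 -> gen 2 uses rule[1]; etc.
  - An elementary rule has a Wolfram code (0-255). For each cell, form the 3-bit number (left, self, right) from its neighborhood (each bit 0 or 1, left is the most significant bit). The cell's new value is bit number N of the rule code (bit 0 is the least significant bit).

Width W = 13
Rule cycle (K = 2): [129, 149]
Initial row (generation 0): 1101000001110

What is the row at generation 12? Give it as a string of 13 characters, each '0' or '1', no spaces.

Gen 0: 1101000001110
Gen 1 (rule 129): 0000011100100
Gen 2 (rule 149): 1111001010111
Gen 3 (rule 129): 0110000000010
Gen 4 (rule 149): 0001111111011
Gen 5 (rule 129): 1100111110000
Gen 6 (rule 149): 0010011101111
Gen 7 (rule 129): 1000001000110
Gen 8 (rule 149): 1111101110001
Gen 9 (rule 129): 0111000100100
Gen 10 (rule 149): 0010110110111
Gen 11 (rule 129): 1000000000010
Gen 12 (rule 149): 1111111111011

Answer: 1111111111011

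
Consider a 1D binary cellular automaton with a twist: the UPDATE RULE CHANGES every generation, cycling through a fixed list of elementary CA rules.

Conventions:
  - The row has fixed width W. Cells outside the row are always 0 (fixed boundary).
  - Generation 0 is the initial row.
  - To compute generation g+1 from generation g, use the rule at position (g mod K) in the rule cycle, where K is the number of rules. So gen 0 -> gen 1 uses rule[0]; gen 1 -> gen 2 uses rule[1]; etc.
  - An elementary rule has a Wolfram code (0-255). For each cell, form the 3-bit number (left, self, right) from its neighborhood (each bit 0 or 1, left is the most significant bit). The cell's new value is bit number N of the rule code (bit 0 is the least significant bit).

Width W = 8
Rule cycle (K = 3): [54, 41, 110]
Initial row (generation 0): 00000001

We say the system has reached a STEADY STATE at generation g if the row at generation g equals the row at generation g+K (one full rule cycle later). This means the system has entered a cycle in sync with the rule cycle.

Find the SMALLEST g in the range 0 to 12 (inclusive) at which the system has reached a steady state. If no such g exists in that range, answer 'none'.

Answer: none

Derivation:
Gen 0: 00000001
Gen 1 (rule 54): 00000011
Gen 2 (rule 41): 11111010
Gen 3 (rule 110): 10001110
Gen 4 (rule 54): 11010001
Gen 5 (rule 41): 10100100
Gen 6 (rule 110): 11101100
Gen 7 (rule 54): 00010010
Gen 8 (rule 41): 11000000
Gen 9 (rule 110): 11000000
Gen 10 (rule 54): 00100000
Gen 11 (rule 41): 10001111
Gen 12 (rule 110): 10011001
Gen 13 (rule 54): 11100111
Gen 14 (rule 41): 10000100
Gen 15 (rule 110): 10001100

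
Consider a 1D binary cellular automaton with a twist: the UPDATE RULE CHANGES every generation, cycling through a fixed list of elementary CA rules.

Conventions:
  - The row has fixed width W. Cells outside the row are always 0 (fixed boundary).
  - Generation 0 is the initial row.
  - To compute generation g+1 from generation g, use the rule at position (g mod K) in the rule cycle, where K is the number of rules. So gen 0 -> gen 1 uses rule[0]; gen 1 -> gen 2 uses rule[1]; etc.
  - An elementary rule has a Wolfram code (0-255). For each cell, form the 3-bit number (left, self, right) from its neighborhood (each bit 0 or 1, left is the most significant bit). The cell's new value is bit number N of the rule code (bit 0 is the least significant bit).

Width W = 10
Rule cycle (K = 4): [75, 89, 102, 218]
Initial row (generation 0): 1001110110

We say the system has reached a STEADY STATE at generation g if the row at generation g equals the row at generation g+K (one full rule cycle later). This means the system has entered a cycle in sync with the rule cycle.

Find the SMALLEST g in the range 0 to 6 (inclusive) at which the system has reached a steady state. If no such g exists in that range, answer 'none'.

Gen 0: 1001110110
Gen 1 (rule 75): 0011010110
Gen 2 (rule 89): 1011000111
Gen 3 (rule 102): 1101001001
Gen 4 (rule 218): 1100110110
Gen 5 (rule 75): 1101110110
Gen 6 (rule 89): 1101010111
Gen 7 (rule 102): 0111111001
Gen 8 (rule 218): 1111111110
Gen 9 (rule 75): 1000000010
Gen 10 (rule 89): 0111111001

Answer: none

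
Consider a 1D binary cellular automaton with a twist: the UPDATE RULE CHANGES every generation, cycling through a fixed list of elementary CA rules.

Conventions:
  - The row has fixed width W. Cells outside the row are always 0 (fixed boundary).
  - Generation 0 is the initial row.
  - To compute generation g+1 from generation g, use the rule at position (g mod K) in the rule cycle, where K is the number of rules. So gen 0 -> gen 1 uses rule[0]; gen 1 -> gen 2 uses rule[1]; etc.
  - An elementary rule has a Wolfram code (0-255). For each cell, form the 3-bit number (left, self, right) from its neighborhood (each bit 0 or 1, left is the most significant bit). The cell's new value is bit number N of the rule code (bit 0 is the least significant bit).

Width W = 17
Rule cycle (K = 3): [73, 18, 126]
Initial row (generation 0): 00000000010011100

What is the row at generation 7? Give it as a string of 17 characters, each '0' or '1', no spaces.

Gen 0: 00000000010011100
Gen 1 (rule 73): 11111111000010101
Gen 2 (rule 18): 00000000100100000
Gen 3 (rule 126): 00000001111110000
Gen 4 (rule 73): 11111101000010111
Gen 5 (rule 18): 00000000100100000
Gen 6 (rule 126): 00000001111110000
Gen 7 (rule 73): 11111101000010111

Answer: 11111101000010111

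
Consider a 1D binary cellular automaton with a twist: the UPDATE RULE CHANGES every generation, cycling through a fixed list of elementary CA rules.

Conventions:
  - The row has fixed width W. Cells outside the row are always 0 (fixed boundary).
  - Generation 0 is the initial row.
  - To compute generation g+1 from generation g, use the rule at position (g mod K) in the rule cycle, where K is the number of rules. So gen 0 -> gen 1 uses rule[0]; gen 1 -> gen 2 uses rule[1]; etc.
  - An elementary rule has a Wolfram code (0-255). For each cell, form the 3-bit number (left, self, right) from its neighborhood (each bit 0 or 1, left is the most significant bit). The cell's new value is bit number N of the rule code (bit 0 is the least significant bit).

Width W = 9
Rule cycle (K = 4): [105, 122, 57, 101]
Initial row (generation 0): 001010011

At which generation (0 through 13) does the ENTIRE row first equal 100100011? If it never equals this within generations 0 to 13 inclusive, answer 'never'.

Gen 0: 001010011
Gen 1 (rule 105): 100100011
Gen 2 (rule 122): 011010111
Gen 3 (rule 57): 010101100
Gen 4 (rule 101): 011110101
Gen 5 (rule 105): 010011010
Gen 6 (rule 122): 101111101
Gen 7 (rule 57): 011000010
Gen 8 (rule 101): 001011010
Gen 9 (rule 105): 100111100
Gen 10 (rule 122): 011100110
Gen 11 (rule 57): 010010101
Gen 12 (rule 101): 010011111
Gen 13 (rule 105): 000010001

Answer: 1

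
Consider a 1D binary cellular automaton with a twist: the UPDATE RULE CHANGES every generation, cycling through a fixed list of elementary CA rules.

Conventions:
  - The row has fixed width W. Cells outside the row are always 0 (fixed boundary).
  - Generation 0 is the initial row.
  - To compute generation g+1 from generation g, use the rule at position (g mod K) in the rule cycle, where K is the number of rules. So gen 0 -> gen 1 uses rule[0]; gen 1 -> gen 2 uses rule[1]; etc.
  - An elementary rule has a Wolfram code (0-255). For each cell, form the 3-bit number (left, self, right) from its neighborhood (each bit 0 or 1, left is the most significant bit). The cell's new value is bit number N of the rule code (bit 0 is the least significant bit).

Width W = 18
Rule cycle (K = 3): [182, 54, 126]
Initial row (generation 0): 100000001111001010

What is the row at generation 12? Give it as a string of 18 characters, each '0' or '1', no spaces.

Answer: 100000001100001110

Derivation:
Gen 0: 100000001111001010
Gen 1 (rule 182): 110000010110111111
Gen 2 (rule 54): 001000111001000000
Gen 3 (rule 126): 011101101111100000
Gen 4 (rule 182): 101010010111010000
Gen 5 (rule 54): 111111111000111000
Gen 6 (rule 126): 100000001101101100
Gen 7 (rule 182): 110000010010010010
Gen 8 (rule 54): 001000111111111111
Gen 9 (rule 126): 011101100000000001
Gen 10 (rule 182): 101010010000000011
Gen 11 (rule 54): 111111111000000100
Gen 12 (rule 126): 100000001100001110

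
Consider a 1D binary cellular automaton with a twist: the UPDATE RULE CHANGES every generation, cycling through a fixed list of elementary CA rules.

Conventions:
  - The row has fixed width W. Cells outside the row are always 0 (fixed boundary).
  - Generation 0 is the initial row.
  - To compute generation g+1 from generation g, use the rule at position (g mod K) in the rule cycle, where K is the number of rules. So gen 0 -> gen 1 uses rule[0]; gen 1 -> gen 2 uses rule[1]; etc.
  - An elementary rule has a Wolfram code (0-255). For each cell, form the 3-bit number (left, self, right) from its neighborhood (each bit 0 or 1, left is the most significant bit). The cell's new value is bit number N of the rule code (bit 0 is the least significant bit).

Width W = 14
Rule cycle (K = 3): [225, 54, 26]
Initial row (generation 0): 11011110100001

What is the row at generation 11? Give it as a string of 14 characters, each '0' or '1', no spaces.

Gen 0: 11011110100001
Gen 1 (rule 225): 01101111001100
Gen 2 (rule 54): 10010000110010
Gen 3 (rule 26): 01101001101101
Gen 4 (rule 225): 00110000110110
Gen 5 (rule 54): 01001001001001
Gen 6 (rule 26): 10110110110110
Gen 7 (rule 225): 01011011011010
Gen 8 (rule 54): 11100100100111
Gen 9 (rule 26): 10011011011100
Gen 10 (rule 225): 00001101101101
Gen 11 (rule 54): 00010010010011

Answer: 00010010010011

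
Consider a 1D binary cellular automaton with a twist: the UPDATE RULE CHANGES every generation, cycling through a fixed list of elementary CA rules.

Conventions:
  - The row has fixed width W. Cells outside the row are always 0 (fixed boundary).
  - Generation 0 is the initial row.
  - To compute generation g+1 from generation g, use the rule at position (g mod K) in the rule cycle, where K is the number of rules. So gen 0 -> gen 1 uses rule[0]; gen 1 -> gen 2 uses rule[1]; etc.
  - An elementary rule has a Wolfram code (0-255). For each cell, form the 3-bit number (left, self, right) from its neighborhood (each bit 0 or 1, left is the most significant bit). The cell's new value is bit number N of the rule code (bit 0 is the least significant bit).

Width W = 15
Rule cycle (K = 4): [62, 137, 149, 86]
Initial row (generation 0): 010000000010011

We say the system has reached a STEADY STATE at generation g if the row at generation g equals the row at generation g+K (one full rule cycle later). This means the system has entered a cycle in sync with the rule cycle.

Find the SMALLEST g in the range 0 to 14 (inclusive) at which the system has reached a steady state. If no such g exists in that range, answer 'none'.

Answer: none

Derivation:
Gen 0: 010000000010011
Gen 1 (rule 62): 111000000111110
Gen 2 (rule 137): 110011110111100
Gen 3 (rule 149): 001001100011011
Gen 4 (rule 86): 011110110101001
Gen 5 (rule 62): 110001101111111
Gen 6 (rule 137): 100101001111110
Gen 7 (rule 149): 110101100111101
Gen 8 (rule 86): 010100111000101
Gen 9 (rule 62): 111111100101111
Gen 10 (rule 137): 111111000001110
Gen 11 (rule 149): 011110111100101
Gen 12 (rule 86): 100010000111101
Gen 13 (rule 62): 110111001100011
Gen 14 (rule 137): 100110001001010
Gen 15 (rule 149): 110001101101011
Gen 16 (rule 86): 011010100101001
Gen 17 (rule 62): 110111111111111
Gen 18 (rule 137): 100111111111110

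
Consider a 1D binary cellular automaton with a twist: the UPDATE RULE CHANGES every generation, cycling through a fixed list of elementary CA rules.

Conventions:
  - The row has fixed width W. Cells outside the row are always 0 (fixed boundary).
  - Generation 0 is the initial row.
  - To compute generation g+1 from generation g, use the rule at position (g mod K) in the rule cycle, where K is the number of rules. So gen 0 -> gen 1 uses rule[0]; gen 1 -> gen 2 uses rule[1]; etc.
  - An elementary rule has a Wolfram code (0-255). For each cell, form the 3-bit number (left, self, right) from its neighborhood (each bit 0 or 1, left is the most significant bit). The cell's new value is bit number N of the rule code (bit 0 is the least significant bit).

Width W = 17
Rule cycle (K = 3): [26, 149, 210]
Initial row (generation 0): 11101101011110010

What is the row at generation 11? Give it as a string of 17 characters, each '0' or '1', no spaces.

Answer: 11101000010100001

Derivation:
Gen 0: 11101101011110010
Gen 1 (rule 26): 10001000010001101
Gen 2 (rule 149): 11101111011100001
Gen 3 (rule 210): 01100111001110010
Gen 4 (rule 26): 11011100111001101
Gen 5 (rule 149): 00001010010100001
Gen 6 (rule 210): 00010001100010010
Gen 7 (rule 26): 00101011010101101
Gen 8 (rule 149): 10101000010100001
Gen 9 (rule 210): 00000100100010010
Gen 10 (rule 26): 00001011010101101
Gen 11 (rule 149): 11101000010100001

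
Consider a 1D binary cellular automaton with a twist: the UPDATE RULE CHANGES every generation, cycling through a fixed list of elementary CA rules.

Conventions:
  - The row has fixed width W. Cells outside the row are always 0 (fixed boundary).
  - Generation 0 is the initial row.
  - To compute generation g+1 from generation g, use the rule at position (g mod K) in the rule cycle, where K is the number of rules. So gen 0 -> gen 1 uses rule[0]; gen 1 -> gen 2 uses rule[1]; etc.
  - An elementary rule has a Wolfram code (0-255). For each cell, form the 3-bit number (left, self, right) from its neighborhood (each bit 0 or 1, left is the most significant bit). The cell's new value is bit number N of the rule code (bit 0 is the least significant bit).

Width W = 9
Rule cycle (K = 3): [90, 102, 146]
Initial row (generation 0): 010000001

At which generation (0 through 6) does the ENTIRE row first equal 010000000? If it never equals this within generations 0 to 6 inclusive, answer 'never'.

Answer: never

Derivation:
Gen 0: 010000001
Gen 1 (rule 90): 101000010
Gen 2 (rule 102): 111000110
Gen 3 (rule 146): 010101001
Gen 4 (rule 90): 100000110
Gen 5 (rule 102): 100001010
Gen 6 (rule 146): 010010001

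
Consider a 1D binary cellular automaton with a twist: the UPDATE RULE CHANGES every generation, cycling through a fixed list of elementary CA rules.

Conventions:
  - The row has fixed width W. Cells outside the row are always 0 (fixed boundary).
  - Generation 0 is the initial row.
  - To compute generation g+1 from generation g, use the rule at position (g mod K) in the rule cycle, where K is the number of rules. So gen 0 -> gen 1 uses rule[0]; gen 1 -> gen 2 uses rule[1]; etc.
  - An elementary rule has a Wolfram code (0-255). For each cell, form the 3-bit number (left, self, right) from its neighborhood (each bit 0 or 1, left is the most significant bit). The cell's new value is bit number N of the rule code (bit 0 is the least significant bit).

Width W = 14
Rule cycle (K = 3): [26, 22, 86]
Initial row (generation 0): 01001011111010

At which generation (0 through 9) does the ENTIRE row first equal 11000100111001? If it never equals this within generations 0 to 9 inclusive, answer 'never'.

Gen 0: 01001011111010
Gen 1 (rule 26): 10110010000001
Gen 2 (rule 22): 10001111000011
Gen 3 (rule 86): 11010001100101
Gen 4 (rule 26): 10001011011000
Gen 5 (rule 22): 11011000000100
Gen 6 (rule 86): 01001100001110
Gen 7 (rule 26): 10111010011001
Gen 8 (rule 22): 10000011100111
Gen 9 (rule 86): 11000100111001

Answer: 9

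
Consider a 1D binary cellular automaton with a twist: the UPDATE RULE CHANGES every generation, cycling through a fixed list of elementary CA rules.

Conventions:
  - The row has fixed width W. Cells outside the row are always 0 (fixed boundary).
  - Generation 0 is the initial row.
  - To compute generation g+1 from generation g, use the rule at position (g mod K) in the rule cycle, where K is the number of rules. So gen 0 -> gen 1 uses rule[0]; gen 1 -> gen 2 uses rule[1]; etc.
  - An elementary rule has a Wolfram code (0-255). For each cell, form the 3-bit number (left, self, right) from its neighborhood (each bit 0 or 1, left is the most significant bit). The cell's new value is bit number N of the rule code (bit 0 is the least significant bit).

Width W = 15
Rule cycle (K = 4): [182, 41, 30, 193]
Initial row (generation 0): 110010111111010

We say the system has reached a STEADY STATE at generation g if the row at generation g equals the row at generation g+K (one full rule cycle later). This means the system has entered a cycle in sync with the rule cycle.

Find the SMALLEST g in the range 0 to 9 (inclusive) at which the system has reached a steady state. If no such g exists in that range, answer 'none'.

Gen 0: 110010111111010
Gen 1 (rule 182): 001111011110111
Gen 2 (rule 41): 101000110001100
Gen 3 (rule 30): 101101101011010
Gen 4 (rule 193): 000100100001000
Gen 5 (rule 182): 001111110011100
Gen 6 (rule 41): 101000000010001
Gen 7 (rule 30): 101100000111011
Gen 8 (rule 193): 000101110011001
Gen 9 (rule 182): 001110101100111
Gen 10 (rule 41): 101001011000100
Gen 11 (rule 30): 101111010101110
Gen 12 (rule 193): 000111000000110
Gen 13 (rule 182): 001010100001001

Answer: none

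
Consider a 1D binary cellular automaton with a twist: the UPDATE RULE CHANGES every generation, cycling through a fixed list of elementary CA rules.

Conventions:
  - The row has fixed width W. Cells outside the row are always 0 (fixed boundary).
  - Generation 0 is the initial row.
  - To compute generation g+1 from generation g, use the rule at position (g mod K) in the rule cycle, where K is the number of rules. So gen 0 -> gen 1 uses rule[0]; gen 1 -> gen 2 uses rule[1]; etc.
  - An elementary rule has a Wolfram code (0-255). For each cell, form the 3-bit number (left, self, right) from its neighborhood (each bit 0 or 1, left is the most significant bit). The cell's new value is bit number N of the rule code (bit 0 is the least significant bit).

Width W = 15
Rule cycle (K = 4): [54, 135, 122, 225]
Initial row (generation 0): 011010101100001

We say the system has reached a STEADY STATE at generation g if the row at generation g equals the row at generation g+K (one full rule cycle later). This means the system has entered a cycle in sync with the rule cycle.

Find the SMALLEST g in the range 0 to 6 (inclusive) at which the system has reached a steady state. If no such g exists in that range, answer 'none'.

Answer: none

Derivation:
Gen 0: 011010101100001
Gen 1 (rule 54): 100111110010011
Gen 2 (rule 135): 101011100110100
Gen 3 (rule 122): 010110111111010
Gen 4 (rule 225): 001011011111100
Gen 5 (rule 54): 011100100000010
Gen 6 (rule 135): 101001101111110
Gen 7 (rule 122): 010111111000011
Gen 8 (rule 225): 001011111011001
Gen 9 (rule 54): 011100000100111
Gen 10 (rule 135): 101001111101010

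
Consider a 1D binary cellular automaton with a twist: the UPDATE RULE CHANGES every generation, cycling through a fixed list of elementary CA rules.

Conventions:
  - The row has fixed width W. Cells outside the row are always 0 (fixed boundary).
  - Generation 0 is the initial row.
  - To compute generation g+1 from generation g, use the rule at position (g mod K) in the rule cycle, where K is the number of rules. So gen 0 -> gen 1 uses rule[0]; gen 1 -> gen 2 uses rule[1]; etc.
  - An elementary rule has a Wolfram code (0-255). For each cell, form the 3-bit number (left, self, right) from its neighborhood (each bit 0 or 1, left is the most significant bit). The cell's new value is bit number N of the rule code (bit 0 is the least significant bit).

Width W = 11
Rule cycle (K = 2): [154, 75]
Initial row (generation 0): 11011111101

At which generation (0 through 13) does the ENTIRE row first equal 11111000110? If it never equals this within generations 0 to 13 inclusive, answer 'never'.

Gen 0: 11011111101
Gen 1 (rule 154): 10011111000
Gen 2 (rule 75): 00110001011
Gen 3 (rule 154): 01101010010
Gen 4 (rule 75): 11100000100
Gen 5 (rule 154): 11010001010
Gen 6 (rule 75): 11000110000
Gen 7 (rule 154): 10101101000
Gen 8 (rule 75): 00001100011
Gen 9 (rule 154): 00011010110
Gen 10 (rule 75): 11111000110
Gen 11 (rule 154): 11110101101
Gen 12 (rule 75): 10010001100
Gen 13 (rule 154): 01101011010

Answer: 10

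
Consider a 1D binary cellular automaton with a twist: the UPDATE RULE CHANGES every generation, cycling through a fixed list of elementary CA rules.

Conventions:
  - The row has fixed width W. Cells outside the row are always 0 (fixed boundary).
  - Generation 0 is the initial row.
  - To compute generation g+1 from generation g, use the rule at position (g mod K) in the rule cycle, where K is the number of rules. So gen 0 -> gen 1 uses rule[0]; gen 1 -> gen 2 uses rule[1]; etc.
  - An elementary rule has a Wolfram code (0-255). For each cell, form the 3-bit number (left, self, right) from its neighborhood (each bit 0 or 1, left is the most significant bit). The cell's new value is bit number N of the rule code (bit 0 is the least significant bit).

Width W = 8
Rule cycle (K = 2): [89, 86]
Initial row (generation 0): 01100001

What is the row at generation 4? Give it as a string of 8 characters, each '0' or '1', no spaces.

Gen 0: 01100001
Gen 1 (rule 89): 01111100
Gen 2 (rule 86): 10000110
Gen 3 (rule 89): 01110111
Gen 4 (rule 86): 10010001

Answer: 10010001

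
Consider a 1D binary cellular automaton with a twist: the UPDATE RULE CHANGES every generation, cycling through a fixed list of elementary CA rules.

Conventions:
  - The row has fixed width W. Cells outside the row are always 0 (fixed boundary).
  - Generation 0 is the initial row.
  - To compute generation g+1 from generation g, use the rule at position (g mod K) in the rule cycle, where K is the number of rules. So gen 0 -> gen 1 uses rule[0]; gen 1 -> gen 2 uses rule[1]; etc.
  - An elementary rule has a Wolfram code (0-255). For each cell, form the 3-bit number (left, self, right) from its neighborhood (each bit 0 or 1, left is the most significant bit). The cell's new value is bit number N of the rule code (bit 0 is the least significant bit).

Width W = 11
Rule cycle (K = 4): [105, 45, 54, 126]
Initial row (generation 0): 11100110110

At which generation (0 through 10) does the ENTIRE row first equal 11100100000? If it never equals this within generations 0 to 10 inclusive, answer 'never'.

Answer: 2

Derivation:
Gen 0: 11100110110
Gen 1 (rule 105): 10100111110
Gen 2 (rule 45): 11100100000
Gen 3 (rule 54): 00011110000
Gen 4 (rule 126): 00110011000
Gen 5 (rule 105): 10110011011
Gen 6 (rule 45): 11100010110
Gen 7 (rule 54): 00010111001
Gen 8 (rule 126): 00111101111
Gen 9 (rule 105): 10100111001
Gen 10 (rule 45): 11100100001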